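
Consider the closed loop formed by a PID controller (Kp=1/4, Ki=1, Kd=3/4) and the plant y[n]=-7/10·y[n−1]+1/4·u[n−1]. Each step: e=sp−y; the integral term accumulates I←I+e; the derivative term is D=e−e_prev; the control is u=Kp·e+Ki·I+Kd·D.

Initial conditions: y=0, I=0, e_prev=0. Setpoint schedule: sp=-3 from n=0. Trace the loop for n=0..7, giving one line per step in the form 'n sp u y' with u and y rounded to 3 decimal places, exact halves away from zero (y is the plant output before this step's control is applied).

0 -3 -6.000 0.000
1 -3 -3.750 -1.500
2 -3 -9.600 0.113
3 -3 -6.321 -2.479
4 -3 -14.053 0.155
5 -3 -7.679 -3.622
6 -3 -18.364 0.615
7 -3 -7.527 -5.022

(exact arithmetic carried between steps; '≈' marks a value shown rounded to 6 d.p. or computed from one; I and e_prev carry over from the previous line; the table rounds u and y to 3 d.p., halves away from zero)
n=0: y=0, sp=-3, e=sp−y=-3; I=-3, D=e−e_prev=-3; u=1/4·(-3)+1·(-3)+3/4·(-3)=-6; next y=-7/10·0+1/4·(-6)=-1.5
n=1: y=-1.5, sp=-3, e=sp−y=-1.5; I=-4.5, D=e−e_prev=1.5; u=1/4·(-1.5)+1·(-4.5)+3/4·1.5=-3.75; next y=-7/10·(-1.5)+1/4·(-3.75)=0.1125
n=2: y=0.1125, sp=-3, e=sp−y=-3.1125; I=-7.6125, D=e−e_prev=-1.6125; u=1/4·(-3.1125)+1·(-7.6125)+3/4·(-1.6125)=-9.6; next y=-7/10·0.1125+1/4·(-9.6)=-2.47875
n=3: y=-2.47875, sp=-3, e=sp−y=-0.52125; I=-8.13375, D=e−e_prev=2.59125; u=1/4·(-0.52125)+1·(-8.13375)+3/4·2.59125=-6.320625; next y=-7/10·(-2.47875)+1/4·(-6.320625)≈0.154969
n=4: y≈0.154969, sp=-3, e=sp−y≈-3.154969; I≈-11.288719, D=e−e_prev≈-2.633719; u=1/4·(-3.154969)+1·(-11.288719)+3/4·(-2.633719)≈-14.05275; next y=-7/10·0.154969+1/4·(-14.05275)≈-3.621666
n=5: y≈-3.621666, sp=-3, e=sp−y≈0.621666; I≈-10.667053, D=e−e_prev≈3.776634; u=1/4·0.621666+1·(-10.667053)+3/4·3.776634≈-7.679161; next y=-7/10·(-3.621666)+1/4·(-7.679161)≈0.615376
n=6: y≈0.615376, sp=-3, e=sp−y≈-3.615376; I≈-14.282429, D=e−e_prev≈-4.237041; u=1/4·(-3.615376)+1·(-14.282429)+3/4·(-4.237041)≈-18.364054; next y=-7/10·0.615376+1/4·(-18.364054)≈-5.021776
n=7: y≈-5.021776, sp=-3, e=sp−y≈2.021776; I≈-12.260652, D=e−e_prev≈5.637152; u=1/4·2.021776+1·(-12.260652)+3/4·5.637152≈-7.527344; next y=-7/10·(-5.021776)+1/4·(-7.527344)≈1.633407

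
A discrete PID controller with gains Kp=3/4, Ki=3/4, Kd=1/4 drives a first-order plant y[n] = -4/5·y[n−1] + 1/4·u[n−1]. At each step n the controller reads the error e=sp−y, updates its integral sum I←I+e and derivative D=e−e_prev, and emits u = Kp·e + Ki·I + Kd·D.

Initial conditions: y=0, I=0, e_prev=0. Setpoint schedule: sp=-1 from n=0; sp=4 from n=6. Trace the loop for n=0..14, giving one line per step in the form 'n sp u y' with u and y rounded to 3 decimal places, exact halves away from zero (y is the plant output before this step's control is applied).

0 -1 -1.750 0.000
1 -1 -1.484 -0.438
2 -1 -2.744 -0.021
3 -1 -2.240 -0.669
4 -1 -3.778 -0.025
5 -1 -2.773 -0.925
6 4 3.995 0.047
7 4 4.352 0.962
8 4 7.985 0.319
9 4 8.095 1.741
10 4 12.088 0.631
11 4 11.036 2.517
12 4 15.721 0.745
13 4 13.188 3.334
14 4 19.068 0.630

(exact arithmetic carried between steps; '≈' marks a value shown rounded to 6 d.p. or computed from one; I and e_prev carry over from the previous line; the table rounds u and y to 3 d.p., halves away from zero)
n=0: y=0, sp=-1, e=sp−y=-1; I=-1, D=e−e_prev=-1; u=3/4·(-1)+3/4·(-1)+1/4·(-1)=-1.75; next y=-4/5·0+1/4·(-1.75)=-0.4375
n=1: y=-0.4375, sp=-1, e=sp−y=-0.5625; I=-1.5625, D=e−e_prev=0.4375; u=3/4·(-0.5625)+3/4·(-1.5625)+1/4·0.4375=-1.484375; next y=-4/5·(-0.4375)+1/4·(-1.484375)≈-0.021094
n=2: y≈-0.021094, sp=-1, e=sp−y≈-0.978906; I≈-2.541406, D=e−e_prev≈-0.416406; u=3/4·(-0.978906)+3/4·(-2.541406)+1/4·(-0.416406)≈-2.744336; next y=-4/5·(-0.021094)+1/4·(-2.744336)≈-0.669209
n=3: y≈-0.669209, sp=-1, e=sp−y≈-0.330791; I≈-2.872197, D=e−e_prev≈0.648115; u=3/4·(-0.330791)+3/4·(-2.872197)+1/4·0.648115≈-2.240212; next y=-4/5·(-0.669209)+1/4·(-2.240212)≈-0.024686
n=4: y≈-0.024686, sp=-1, e=sp−y≈-0.975314; I≈-3.847511, D=e−e_prev≈-0.644523; u=3/4·(-0.975314)+3/4·(-3.847511)+1/4·(-0.644523)≈-3.778250; next y=-4/5·(-0.024686)+1/4·(-3.778250)≈-0.924814
n=5: y≈-0.924814, sp=-1, e=sp−y≈-0.075186; I≈-3.922698, D=e−e_prev≈0.900128; u=3/4·(-0.075186)+3/4·(-3.922698)+1/4·0.900128≈-2.773381; next y=-4/5·(-0.924814)+1/4·(-2.773381)≈0.046506
n=6: y≈0.046506, sp=4, e=sp−y≈3.953494; I≈0.030797, D=e−e_prev≈4.028681; u=3/4·3.953494+3/4·0.030797+1/4·4.028681≈3.995388; next y=-4/5·0.046506+1/4·3.995388≈0.961642
n=7: y≈0.961642, sp=4, e=sp−y≈3.038358; I≈3.069154, D=e−e_prev≈-0.915137; u=3/4·3.038358+3/4·3.069154+1/4·(-0.915137)≈4.351850; next y=-4/5·0.961642+1/4·4.351850≈0.318648
n=8: y≈0.318648, sp=4, e=sp−y≈3.681352; I≈6.750506, D=e−e_prev≈0.642994; u=3/4·3.681352+3/4·6.750506+1/4·0.642994≈7.984642; next y=-4/5·0.318648+1/4·7.984642≈1.741242
n=9: y≈1.741242, sp=4, e=sp−y≈2.258758; I≈9.009264, D=e−e_prev≈-1.422593; u=3/4·2.258758+3/4·9.009264+1/4·(-1.422593)≈8.095369; next y=-4/5·1.741242+1/4·8.095369≈0.630849
n=10: y≈0.630849, sp=4, e=sp−y≈3.369151; I≈12.378415, D=e−e_prev≈1.110393; u=3/4·3.369151+3/4·12.378415+1/4·1.110393≈12.088273; next y=-4/5·0.630849+1/4·12.088273≈2.517389
n=11: y≈2.517389, sp=4, e=sp−y≈1.482611; I≈13.861026, D=e−e_prev≈-1.886540; u=3/4·1.482611+3/4·13.861026+1/4·(-1.886540)≈11.036093; next y=-4/5·2.517389+1/4·11.036093≈0.745112
n=12: y≈0.745112, sp=4, e=sp−y≈3.254888; I≈17.115914, D=e−e_prev≈1.772277; u=3/4·3.254888+3/4·17.115914+1/4·1.772277≈15.721171; next y=-4/5·0.745112+1/4·15.721171≈3.334203
n=13: y≈3.334203, sp=4, e=sp−y≈0.665797; I≈17.781711, D=e−e_prev≈-2.589092; u=3/4·0.665797+3/4·17.781711+1/4·(-2.589092)≈13.188358; next y=-4/5·3.334203+1/4·13.188358≈0.629727
n=14: y≈0.629727, sp=4, e=sp−y≈3.370273; I≈21.151984, D=e−e_prev≈2.704477; u=3/4·3.370273+3/4·21.151984+1/4·2.704477≈19.067812; next y=-4/5·0.629727+1/4·19.067812≈4.263172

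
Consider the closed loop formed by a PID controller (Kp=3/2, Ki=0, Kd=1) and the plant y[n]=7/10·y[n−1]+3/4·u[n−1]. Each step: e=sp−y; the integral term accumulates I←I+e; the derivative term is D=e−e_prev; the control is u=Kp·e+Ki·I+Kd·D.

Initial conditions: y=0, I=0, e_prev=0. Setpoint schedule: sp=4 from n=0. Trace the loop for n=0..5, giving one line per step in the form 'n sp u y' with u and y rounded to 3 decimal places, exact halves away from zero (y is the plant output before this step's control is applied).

(exact arithmetic carried between steps; '≈' marks a value shown rounded to 6 d.p. or computed from one; I and e_prev carry over from the previous line; the table rounds u and y to 3 d.p., halves away from zero)
n=0: y=0, sp=4, e=sp−y=4; I=4, D=e−e_prev=4; u=3/2·4+0·4+1·4=10; next y=7/10·0+3/4·10=7.5
n=1: y=7.5, sp=4, e=sp−y=-3.5; I=0.5, D=e−e_prev=-7.5; u=3/2·(-3.5)+0·0.5+1·(-7.5)=-12.75; next y=7/10·7.5+3/4·(-12.75)=-4.3125
n=2: y=-4.3125, sp=4, e=sp−y=8.3125; I=8.8125, D=e−e_prev=11.8125; u=3/2·8.3125+0·8.8125+1·11.8125=24.28125; next y=7/10·(-4.3125)+3/4·24.28125≈15.192188
n=3: y≈15.192188, sp=4, e=sp−y≈-11.192188; I≈-2.379688, D=e−e_prev≈-19.504688; u=3/2·(-11.192188)+0·(-2.379688)+1·(-19.504688)≈-36.292969; next y=7/10·15.192188+3/4·(-36.292969)≈-16.585195
n=4: y≈-16.585195, sp=4, e=sp−y≈20.585195; I≈18.205508, D=e−e_prev≈31.777383; u=3/2·20.585195+0·18.205508+1·31.777383≈62.655176; next y=7/10·(-16.585195)+3/4·62.655176≈35.381745
n=5: y≈35.381745, sp=4, e=sp−y≈-31.381745; I≈-13.176237, D=e−e_prev≈-51.966940; u=3/2·(-31.381745)+0·(-13.176237)+1·(-51.966940)≈-99.039558; next y=7/10·35.381745+3/4·(-99.039558)≈-49.512447

0 4 10.000 0.000
1 4 -12.750 7.500
2 4 24.281 -4.313
3 4 -36.293 15.192
4 4 62.655 -16.585
5 4 -99.040 35.382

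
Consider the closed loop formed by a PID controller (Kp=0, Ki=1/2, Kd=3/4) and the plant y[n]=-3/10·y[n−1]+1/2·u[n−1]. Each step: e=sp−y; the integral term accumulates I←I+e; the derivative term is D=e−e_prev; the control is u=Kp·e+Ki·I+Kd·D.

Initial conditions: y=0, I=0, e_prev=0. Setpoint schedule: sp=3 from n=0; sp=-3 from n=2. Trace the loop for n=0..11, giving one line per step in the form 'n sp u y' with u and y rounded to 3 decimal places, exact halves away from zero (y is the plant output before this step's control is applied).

(exact arithmetic carried between steps; '≈' marks a value shown rounded to 6 d.p. or computed from one; I and e_prev carry over from the previous line; the table rounds u and y to 3 d.p., halves away from zero)
n=0: y=0, sp=3, e=sp−y=3; I=3, D=e−e_prev=3; u=0·3+1/2·3+3/4·3=3.75; next y=-3/10·0+1/2·3.75=1.875
n=1: y=1.875, sp=3, e=sp−y=1.125; I=4.125, D=e−e_prev=-1.875; u=0·1.125+1/2·4.125+3/4·(-1.875)=0.65625; next y=-3/10·1.875+1/2·0.65625=-0.234375
n=2: y=-0.234375, sp=-3, e=sp−y=-2.765625; I=1.359375, D=e−e_prev=-3.890625; u=0·(-2.765625)+1/2·1.359375+3/4·(-3.890625)≈-2.238281; next y=-3/10·(-0.234375)+1/2·(-2.238281)≈-1.048828
n=3: y≈-1.048828, sp=-3, e=sp−y≈-1.951172; I≈-0.591797, D=e−e_prev≈0.814453; u=0·(-1.951172)+1/2·(-0.591797)+3/4·0.814453≈0.314941; next y=-3/10·(-1.048828)+1/2·0.314941≈0.472119
n=4: y≈0.472119, sp=-3, e=sp−y≈-3.472119; I≈-4.063916, D=e−e_prev≈-1.520947; u=0·(-3.472119)+1/2·(-4.063916)+3/4·(-1.520947)≈-3.172668; next y=-3/10·0.472119+1/2·(-3.172668)≈-1.727970
n=5: y≈-1.727970, sp=-3, e=sp−y≈-1.272030; I≈-5.335946, D=e−e_prev≈2.200089; u=0·(-1.272030)+1/2·(-5.335946)+3/4·2.200089≈-1.017906; next y=-3/10·(-1.727970)+1/2·(-1.017906)≈0.009438
n=6: y≈0.009438, sp=-3, e=sp−y≈-3.009438; I≈-8.345384, D=e−e_prev≈-1.737408; u=0·(-3.009438)+1/2·(-8.345384)+3/4·(-1.737408)≈-5.475748; next y=-3/10·0.009438+1/2·(-5.475748)≈-2.740705
n=7: y≈-2.740705, sp=-3, e=sp−y≈-0.259295; I≈-8.604679, D=e−e_prev≈2.750143; u=0·(-0.259295)+1/2·(-8.604679)+3/4·2.750143≈-2.239732; next y=-3/10·(-2.740705)+1/2·(-2.239732)≈-0.297654
n=8: y≈-0.297654, sp=-3, e=sp−y≈-2.702346; I≈-11.307024, D=e−e_prev≈-2.443051; u=0·(-2.702346)+1/2·(-11.307024)+3/4·(-2.443051)≈-7.485800; next y=-3/10·(-0.297654)+1/2·(-7.485800)≈-3.653604
n=9: y≈-3.653604, sp=-3, e=sp−y≈0.653604; I≈-10.653420, D=e−e_prev≈3.355949; u=0·0.653604+1/2·(-10.653420)+3/4·3.355949≈-2.809748; next y=-3/10·(-3.653604)+1/2·(-2.809748)≈-0.308793
n=10: y≈-0.308793, sp=-3, e=sp−y≈-2.691207; I≈-13.344628, D=e−e_prev≈-3.344811; u=0·(-2.691207)+1/2·(-13.344628)+3/4·(-3.344811)≈-9.180922; next y=-3/10·(-0.308793)+1/2·(-9.180922)≈-4.497823
n=11: y≈-4.497823, sp=-3, e=sp−y≈1.497823; I≈-11.846804, D=e−e_prev≈4.189030; u=0·1.497823+1/2·(-11.846804)+3/4·4.189030≈-2.781630; next y=-3/10·(-4.497823)+1/2·(-2.781630)≈-0.041468

0 3 3.750 0.000
1 3 0.656 1.875
2 -3 -2.238 -0.234
3 -3 0.315 -1.049
4 -3 -3.173 0.472
5 -3 -1.018 -1.728
6 -3 -5.476 0.009
7 -3 -2.240 -2.741
8 -3 -7.486 -0.298
9 -3 -2.810 -3.654
10 -3 -9.181 -0.309
11 -3 -2.782 -4.498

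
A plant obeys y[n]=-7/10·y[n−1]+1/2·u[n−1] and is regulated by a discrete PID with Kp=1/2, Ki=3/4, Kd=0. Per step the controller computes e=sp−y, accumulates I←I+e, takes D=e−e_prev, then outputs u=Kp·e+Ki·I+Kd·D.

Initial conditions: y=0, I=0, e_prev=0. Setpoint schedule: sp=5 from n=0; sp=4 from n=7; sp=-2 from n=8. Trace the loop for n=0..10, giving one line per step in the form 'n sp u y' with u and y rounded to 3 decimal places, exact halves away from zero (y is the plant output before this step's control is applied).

(exact arithmetic carried between steps; '≈' marks a value shown rounded to 6 d.p. or computed from one; I and e_prev carry over from the previous line; the table rounds u and y to 3 d.p., halves away from zero)
n=0: y=0, sp=5, e=sp−y=5; I=5, D=e−e_prev=5; u=1/2·5+3/4·5+0·5=6.25; next y=-7/10·0+1/2·6.25=3.125
n=1: y=3.125, sp=5, e=sp−y=1.875; I=6.875, D=e−e_prev=-3.125; u=1/2·1.875+3/4·6.875+0·(-3.125)=6.09375; next y=-7/10·3.125+1/2·6.09375=0.859375
n=2: y=0.859375, sp=5, e=sp−y=4.140625; I=11.015625, D=e−e_prev=2.265625; u=1/2·4.140625+3/4·11.015625+0·2.265625≈10.332031; next y=-7/10·0.859375+1/2·10.332031≈4.564453
n=3: y≈4.564453, sp=5, e=sp−y≈0.435547; I≈11.451172, D=e−e_prev≈-3.705078; u=1/2·0.435547+3/4·11.451172+0·(-3.705078)≈8.806152; next y=-7/10·4.564453+1/2·8.806152≈1.207959
n=4: y≈1.207959, sp=5, e=sp−y≈3.792041; I≈15.243213, D=e−e_prev≈3.356494; u=1/2·3.792041+3/4·15.243213+0·3.356494≈13.328430; next y=-7/10·1.207959+1/2·13.328430≈5.818644
n=5: y≈5.818644, sp=5, e=sp−y≈-0.818644; I≈14.424569, D=e−e_prev≈-4.610685; u=1/2·(-0.818644)+3/4·14.424569+0·(-4.610685)≈10.409105; next y=-7/10·5.818644+1/2·10.409105≈1.131502
n=6: y≈1.131502, sp=5, e=sp−y≈3.868498; I≈18.293067, D=e−e_prev≈4.687142; u=1/2·3.868498+3/4·18.293067+0·4.687142≈15.654050; next y=-7/10·1.131502+1/2·15.654050≈7.034974
n=7: y≈7.034974, sp=4, e=sp−y≈-3.034974; I≈15.258094, D=e−e_prev≈-6.903472; u=1/2·(-3.034974)+3/4·15.258094+0·(-6.903472)≈9.926084; next y=-7/10·7.034974+1/2·9.926084≈0.038560
n=8: y≈0.038560, sp=-2, e=sp−y≈-2.038560; I≈13.219533, D=e−e_prev≈0.996413; u=1/2·(-2.038560)+3/4·13.219533+0·0.996413≈8.895370; next y=-7/10·0.038560+1/2·8.895370≈4.420693
n=9: y≈4.420693, sp=-2, e=sp−y≈-6.420693; I≈6.798841, D=e−e_prev≈-4.382132; u=1/2·(-6.420693)+3/4·6.798841+0·(-4.382132)≈1.888784; next y=-7/10·4.420693+1/2·1.888784≈-2.150093
n=10: y≈-2.150093, sp=-2, e=sp−y≈0.150093; I≈6.948934, D=e−e_prev≈6.570786; u=1/2·0.150093+3/4·6.948934+0·6.570786≈5.286747; next y=-7/10·(-2.150093)+1/2·5.286747≈4.148438

0 5 6.250 0.000
1 5 6.094 3.125
2 5 10.332 0.859
3 5 8.806 4.564
4 5 13.328 1.208
5 5 10.409 5.819
6 5 15.654 1.132
7 4 9.926 7.035
8 -2 8.895 0.039
9 -2 1.889 4.421
10 -2 5.287 -2.150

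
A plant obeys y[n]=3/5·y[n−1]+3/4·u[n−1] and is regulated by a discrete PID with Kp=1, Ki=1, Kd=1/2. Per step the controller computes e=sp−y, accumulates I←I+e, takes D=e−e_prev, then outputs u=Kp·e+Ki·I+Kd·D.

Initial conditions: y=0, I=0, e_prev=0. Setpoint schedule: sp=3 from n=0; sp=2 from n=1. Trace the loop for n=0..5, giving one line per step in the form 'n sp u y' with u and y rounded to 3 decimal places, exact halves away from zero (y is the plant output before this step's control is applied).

(exact arithmetic carried between steps; '≈' marks a value shown rounded to 6 d.p. or computed from one; I and e_prev carry over from the previous line; the table rounds u and y to 3 d.p., halves away from zero)
n=0: y=0, sp=3, e=sp−y=3; I=3, D=e−e_prev=3; u=1·3+1·3+1/2·3=7.5; next y=3/5·0+3/4·7.5=5.625
n=1: y=5.625, sp=2, e=sp−y=-3.625; I=-0.625, D=e−e_prev=-6.625; u=1·(-3.625)+1·(-0.625)+1/2·(-6.625)=-7.5625; next y=3/5·5.625+3/4·(-7.5625)=-2.296875
n=2: y=-2.296875, sp=2, e=sp−y=4.296875; I=3.671875, D=e−e_prev=7.921875; u=1·4.296875+1·3.671875+1/2·7.921875≈11.929688; next y=3/5·(-2.296875)+3/4·11.929688≈7.569141
n=3: y≈7.569141, sp=2, e=sp−y≈-5.569141; I≈-1.897266, D=e−e_prev≈-9.866016; u=1·(-5.569141)+1·(-1.897266)+1/2·(-9.866016)≈-12.399414; next y=3/5·7.569141+3/4·(-12.399414)≈-4.758076
n=4: y≈-4.758076, sp=2, e=sp−y≈6.758076; I≈4.860811, D=e−e_prev≈12.327217; u=1·6.758076+1·4.860811+1/2·12.327217≈17.782495; next y=3/5·(-4.758076)+3/4·17.782495≈10.482026
n=5: y≈10.482026, sp=2, e=sp−y≈-8.482026; I≈-3.621215, D=e−e_prev≈-15.240102; u=1·(-8.482026)+1·(-3.621215)+1/2·(-15.240102)≈-19.723292; next y=3/5·10.482026+3/4·(-19.723292)≈-8.503253

0 3 7.500 0.000
1 2 -7.563 5.625
2 2 11.930 -2.297
3 2 -12.399 7.569
4 2 17.782 -4.758
5 2 -19.723 10.482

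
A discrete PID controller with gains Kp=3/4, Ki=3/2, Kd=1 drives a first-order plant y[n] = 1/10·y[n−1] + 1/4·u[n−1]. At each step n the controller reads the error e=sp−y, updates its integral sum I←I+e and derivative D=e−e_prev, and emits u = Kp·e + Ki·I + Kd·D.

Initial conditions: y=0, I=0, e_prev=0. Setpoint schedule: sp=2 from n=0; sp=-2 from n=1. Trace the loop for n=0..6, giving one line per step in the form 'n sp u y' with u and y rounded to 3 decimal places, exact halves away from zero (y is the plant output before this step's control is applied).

(exact arithmetic carried between steps; '≈' marks a value shown rounded to 6 d.p. or computed from one; I and e_prev carry over from the previous line; the table rounds u and y to 3 d.p., halves away from zero)
n=0: y=0, sp=2, e=sp−y=2; I=2, D=e−e_prev=2; u=3/4·2+3/2·2+1·2=6.5; next y=1/10·0+1/4·6.5=1.625
n=1: y=1.625, sp=-2, e=sp−y=-3.625; I=-1.625, D=e−e_prev=-5.625; u=3/4·(-3.625)+3/2·(-1.625)+1·(-5.625)=-10.78125; next y=1/10·1.625+1/4·(-10.78125)≈-2.532813
n=2: y≈-2.532813, sp=-2, e=sp−y≈0.532813; I≈-1.092188, D=e−e_prev≈4.157813; u=3/4·0.532813+3/2·(-1.092188)+1·4.157813≈2.919141; next y=1/10·(-2.532813)+1/4·2.919141≈0.476504
n=3: y≈0.476504, sp=-2, e=sp−y≈-2.476504; I≈-3.568691, D=e−e_prev≈-3.009316; u=3/4·(-2.476504)+3/2·(-3.568691)+1·(-3.009316)≈-10.219731; next y=1/10·0.476504+1/4·(-10.219731)≈-2.507282
n=4: y≈-2.507282, sp=-2, e=sp−y≈0.507282; I≈-3.061409, D=e−e_prev≈2.983786; u=3/4·0.507282+3/2·(-3.061409)+1·2.983786≈-1.227865; next y=1/10·(-2.507282)+1/4·(-1.227865)≈-0.557695
n=5: y≈-0.557695, sp=-2, e=sp−y≈-1.442305; I≈-4.503714, D=e−e_prev≈-1.949588; u=3/4·(-1.442305)+3/2·(-4.503714)+1·(-1.949588)≈-9.786889; next y=1/10·(-0.557695)+1/4·(-9.786889)≈-2.502492
n=6: y≈-2.502492, sp=-2, e=sp−y≈0.502492; I≈-4.001223, D=e−e_prev≈1.944797; u=3/4·0.502492+3/2·(-4.001223)+1·1.944797≈-3.680168; next y=1/10·(-2.502492)+1/4·(-3.680168)≈-1.170291

0 2 6.500 0.000
1 -2 -10.781 1.625
2 -2 2.919 -2.533
3 -2 -10.220 0.477
4 -2 -1.228 -2.507
5 -2 -9.787 -0.558
6 -2 -3.680 -2.502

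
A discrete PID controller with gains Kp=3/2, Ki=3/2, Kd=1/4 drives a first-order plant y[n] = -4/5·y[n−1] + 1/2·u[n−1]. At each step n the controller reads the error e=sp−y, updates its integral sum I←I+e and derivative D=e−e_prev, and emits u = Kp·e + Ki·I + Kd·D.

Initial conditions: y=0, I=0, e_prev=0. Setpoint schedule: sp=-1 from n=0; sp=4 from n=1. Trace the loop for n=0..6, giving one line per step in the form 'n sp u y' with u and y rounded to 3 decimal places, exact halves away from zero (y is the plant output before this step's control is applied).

0 -1 -3.250 0.000
1 4 17.031 -1.625
2 4 -13.370 9.816
3 4 59.914 -14.537
4 4 -100.772 41.587
5 4 263.916 -83.655
6 4 -554.159 198.882

(exact arithmetic carried between steps; '≈' marks a value shown rounded to 6 d.p. or computed from one; I and e_prev carry over from the previous line; the table rounds u and y to 3 d.p., halves away from zero)
n=0: y=0, sp=-1, e=sp−y=-1; I=-1, D=e−e_prev=-1; u=3/2·(-1)+3/2·(-1)+1/4·(-1)=-3.25; next y=-4/5·0+1/2·(-3.25)=-1.625
n=1: y=-1.625, sp=4, e=sp−y=5.625; I=4.625, D=e−e_prev=6.625; u=3/2·5.625+3/2·4.625+1/4·6.625=17.03125; next y=-4/5·(-1.625)+1/2·17.03125=9.815625
n=2: y=9.815625, sp=4, e=sp−y=-5.815625; I=-1.190625, D=e−e_prev=-11.440625; u=3/2·(-5.815625)+3/2·(-1.190625)+1/4·(-11.440625)≈-13.369531; next y=-4/5·9.815625+1/2·(-13.369531)≈-14.537266
n=3: y≈-14.537266, sp=4, e=sp−y≈18.537266; I≈17.346641, D=e−e_prev≈24.352891; u=3/2·18.537266+3/2·17.346641+1/4·24.352891≈59.914082; next y=-4/5·(-14.537266)+1/2·59.914082≈41.586854
n=4: y≈41.586854, sp=4, e=sp−y≈-37.586854; I≈-20.240213, D=e−e_prev≈-56.124119; u=3/2·(-37.586854)+3/2·(-20.240213)+1/4·(-56.124119)≈-100.771629; next y=-4/5·41.586854+1/2·(-100.771629)≈-83.655298
n=5: y≈-83.655298, sp=4, e=sp−y≈87.655298; I≈67.415085, D=e−e_prev≈125.242151; u=3/2·87.655298+3/2·67.415085+1/4·125.242151≈263.916111; next y=-4/5·(-83.655298)+1/2·263.916111≈198.882293
n=6: y≈198.882293, sp=4, e=sp−y≈-194.882293; I≈-127.467209, D=e−e_prev≈-282.537591; u=3/2·(-194.882293)+3/2·(-127.467209)+1/4·(-282.537591)≈-554.158651; next y=-4/5·198.882293+1/2·(-554.158651)≈-436.185160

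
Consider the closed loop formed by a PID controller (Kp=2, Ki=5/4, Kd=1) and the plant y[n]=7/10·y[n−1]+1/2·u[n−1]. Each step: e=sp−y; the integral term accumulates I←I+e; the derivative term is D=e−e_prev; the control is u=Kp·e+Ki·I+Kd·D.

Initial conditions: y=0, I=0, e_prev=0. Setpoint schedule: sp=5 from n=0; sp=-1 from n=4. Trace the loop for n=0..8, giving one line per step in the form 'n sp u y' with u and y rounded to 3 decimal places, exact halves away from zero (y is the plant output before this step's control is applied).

0 5 21.250 0.000
1 5 -22.656 10.625
2 5 42.629 -3.891
3 5 -56.320 18.591
4 -1 67.057 -15.146
5 -1 -104.805 22.926
6 -1 155.301 -36.354
7 -1 -236.153 52.203
8 -1 354.284 -81.535

(exact arithmetic carried between steps; '≈' marks a value shown rounded to 6 d.p. or computed from one; I and e_prev carry over from the previous line; the table rounds u and y to 3 d.p., halves away from zero)
n=0: y=0, sp=5, e=sp−y=5; I=5, D=e−e_prev=5; u=2·5+5/4·5+1·5=21.25; next y=7/10·0+1/2·21.25=10.625
n=1: y=10.625, sp=5, e=sp−y=-5.625; I=-0.625, D=e−e_prev=-10.625; u=2·(-5.625)+5/4·(-0.625)+1·(-10.625)=-22.65625; next y=7/10·10.625+1/2·(-22.65625)=-3.890625
n=2: y=-3.890625, sp=5, e=sp−y=8.890625; I=8.265625, D=e−e_prev=14.515625; u=2·8.890625+5/4·8.265625+1·14.515625≈42.628906; next y=7/10·(-3.890625)+1/2·42.628906≈18.591016
n=3: y≈18.591016, sp=5, e=sp−y≈-13.591016; I≈-5.325391, D=e−e_prev≈-22.481641; u=2·(-13.591016)+5/4·(-5.325391)+1·(-22.481641)≈-56.320410; next y=7/10·18.591016+1/2·(-56.320410)≈-15.146494
n=4: y≈-15.146494, sp=-1, e=sp−y≈14.146494; I≈8.821104, D=e−e_prev≈27.737510; u=2·14.146494+5/4·8.821104+1·27.737510≈67.056877; next y=7/10·(-15.146494)+1/2·67.056877≈22.925893
n=5: y≈22.925893, sp=-1, e=sp−y≈-23.925893; I≈-15.104789, D=e−e_prev≈-38.072387; u=2·(-23.925893)+5/4·(-15.104789)+1·(-38.072387)≈-104.805159; next y=7/10·22.925893+1/2·(-104.805159)≈-36.354455
n=6: y≈-36.354455, sp=-1, e=sp−y≈35.354455; I≈20.249665, D=e−e_prev≈59.280347; u=2·35.354455+5/4·20.249665+1·59.280347≈155.301338; next y=7/10·(-36.354455)+1/2·155.301338≈52.202551
n=7: y≈52.202551, sp=-1, e=sp−y≈-53.202551; I≈-32.952886, D=e−e_prev≈-88.557006; u=2·(-53.202551)+5/4·(-32.952886)+1·(-88.557006)≈-236.153215; next y=7/10·52.202551+1/2·(-236.153215)≈-81.534822
n=8: y≈-81.534822, sp=-1, e=sp−y≈80.534822; I≈47.581936, D=e−e_prev≈133.737373; u=2·80.534822+5/4·47.581936+1·133.737373≈354.284436; next y=7/10·(-81.534822)+1/2·354.284436≈120.067843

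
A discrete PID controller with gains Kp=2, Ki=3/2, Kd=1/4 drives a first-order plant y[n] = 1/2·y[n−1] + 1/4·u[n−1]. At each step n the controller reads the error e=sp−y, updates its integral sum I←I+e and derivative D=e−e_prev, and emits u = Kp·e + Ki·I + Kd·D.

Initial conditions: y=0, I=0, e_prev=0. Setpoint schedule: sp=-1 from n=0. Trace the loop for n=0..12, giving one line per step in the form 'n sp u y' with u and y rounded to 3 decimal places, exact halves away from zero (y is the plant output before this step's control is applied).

(exact arithmetic carried between steps; '≈' marks a value shown rounded to 6 d.p. or computed from one; I and e_prev carry over from the previous line; the table rounds u and y to 3 d.p., halves away from zero)
n=0: y=0, sp=-1, e=sp−y=-1; I=-1, D=e−e_prev=-1; u=2·(-1)+3/2·(-1)+1/4·(-1)=-3.75; next y=1/2·0+1/4·(-3.75)=-0.9375
n=1: y=-0.9375, sp=-1, e=sp−y=-0.0625; I=-1.0625, D=e−e_prev=0.9375; u=2·(-0.0625)+3/2·(-1.0625)+1/4·0.9375=-1.484375; next y=1/2·(-0.9375)+1/4·(-1.484375)≈-0.839844
n=2: y≈-0.839844, sp=-1, e=sp−y≈-0.160156; I≈-1.222656, D=e−e_prev≈-0.097656; u=2·(-0.160156)+3/2·(-1.222656)+1/4·(-0.097656)≈-2.178711; next y=1/2·(-0.839844)+1/4·(-2.178711)≈-0.964600
n=3: y≈-0.964600, sp=-1, e=sp−y≈-0.035400; I≈-1.258057, D=e−e_prev≈0.124756; u=2·(-0.035400)+3/2·(-1.258057)+1/4·0.124756≈-1.926697; next y=1/2·(-0.964600)+1/4·(-1.926697)≈-0.963974
n=4: y≈-0.963974, sp=-1, e=sp−y≈-0.036026; I≈-1.294083, D=e−e_prev≈-0.000626; u=2·(-0.036026)+3/2·(-1.294083)+1/4·(-0.000626)≈-2.013332; next y=1/2·(-0.963974)+1/4·(-2.013332)≈-0.985320
n=5: y≈-0.985320, sp=-1, e=sp−y≈-0.014680; I≈-1.308763, D=e−e_prev≈0.021346; u=2·(-0.014680)+3/2·(-1.308763)+1/4·0.021346≈-1.987167; next y=1/2·(-0.985320)+1/4·(-1.987167)≈-0.989452
n=6: y≈-0.989452, sp=-1, e=sp−y≈-0.010548; I≈-1.319311, D=e−e_prev≈0.004132; u=2·(-0.010548)+3/2·(-1.319311)+1/4·0.004132≈-1.999030; next y=1/2·(-0.989452)+1/4·(-1.999030)≈-0.994483
n=7: y≈-0.994483, sp=-1, e=sp−y≈-0.005517; I≈-1.324827, D=e−e_prev≈0.005031; u=2·(-0.005517)+3/2·(-1.324827)+1/4·0.005031≈-1.997017; next y=1/2·(-0.994483)+1/4·(-1.997017)≈-0.996496
n=8: y≈-0.996496, sp=-1, e=sp−y≈-0.003504; I≈-1.328332, D=e−e_prev≈0.002013; u=2·(-0.003504)+3/2·(-1.328332)+1/4·0.002013≈-1.999003; next y=1/2·(-0.996496)+1/4·(-1.999003)≈-0.997999
n=9: y≈-0.997999, sp=-1, e=sp−y≈-0.002001; I≈-1.330333, D=e−e_prev≈0.001503; u=2·(-0.002001)+3/2·(-1.330333)+1/4·0.001503≈-1.999127; next y=1/2·(-0.997999)+1/4·(-1.999127)≈-0.998781
n=10: y≈-0.998781, sp=-1, e=sp−y≈-0.001219; I≈-1.331552, D=e−e_prev≈0.000782; u=2·(-0.001219)+3/2·(-1.331552)+1/4·0.000782≈-1.999571; next y=1/2·(-0.998781)+1/4·(-1.999571)≈-0.999283
n=11: y≈-0.999283, sp=-1, e=sp−y≈-0.000717; I≈-1.332269, D=e−e_prev≈0.000502; u=2·(-0.000717)+3/2·(-1.332269)+1/4·0.000502≈-1.999712; next y=1/2·(-0.999283)+1/4·(-1.999712)≈-0.999569
n=12: y≈-0.999569, sp=-1, e=sp−y≈-0.000431; I≈-1.332699, D=e−e_prev≈0.000286; u=2·(-0.000431)+3/2·(-1.332699)+1/4·0.000286≈-1.999839; next y=1/2·(-0.999569)+1/4·(-1.999839)≈-0.999744

0 -1 -3.750 0.000
1 -1 -1.484 -0.938
2 -1 -2.179 -0.840
3 -1 -1.927 -0.965
4 -1 -2.013 -0.964
5 -1 -1.987 -0.985
6 -1 -1.999 -0.989
7 -1 -1.997 -0.994
8 -1 -1.999 -0.996
9 -1 -1.999 -0.998
10 -1 -2.000 -0.999
11 -1 -2.000 -0.999
12 -1 -2.000 -1.000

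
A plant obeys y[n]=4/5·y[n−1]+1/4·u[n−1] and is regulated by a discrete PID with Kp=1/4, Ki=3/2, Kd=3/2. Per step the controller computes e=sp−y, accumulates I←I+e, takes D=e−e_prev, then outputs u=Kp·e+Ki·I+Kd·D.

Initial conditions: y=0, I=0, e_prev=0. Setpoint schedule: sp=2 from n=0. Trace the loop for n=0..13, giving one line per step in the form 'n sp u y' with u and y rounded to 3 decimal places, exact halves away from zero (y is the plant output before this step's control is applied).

0 2 6.500 0.000
1 2 1.219 1.625
2 2 4.285 1.605
3 2 2.409 2.355
4 2 2.575 2.486
5 2 1.566 2.633
6 2 1.276 2.498
7 2 0.914 2.317
8 2 0.931 2.082
9 2 1.052 1.898
10 2 1.308 1.782
11 2 1.556 1.752
12 2 1.758 1.791
13 2 1.865 1.872

(exact arithmetic carried between steps; '≈' marks a value shown rounded to 6 d.p. or computed from one; I and e_prev carry over from the previous line; the table rounds u and y to 3 d.p., halves away from zero)
n=0: y=0, sp=2, e=sp−y=2; I=2, D=e−e_prev=2; u=1/4·2+3/2·2+3/2·2=6.5; next y=4/5·0+1/4·6.5=1.625
n=1: y=1.625, sp=2, e=sp−y=0.375; I=2.375, D=e−e_prev=-1.625; u=1/4·0.375+3/2·2.375+3/2·(-1.625)=1.21875; next y=4/5·1.625+1/4·1.21875≈1.604688
n=2: y≈1.604688, sp=2, e=sp−y≈0.395313; I≈2.770313, D=e−e_prev≈0.020313; u=1/4·0.395313+3/2·2.770313+3/2·0.020313≈4.284766; next y=4/5·1.604688+1/4·4.284766≈2.354941
n=3: y≈2.354941, sp=2, e=sp−y≈-0.354941; I≈2.415371, D=e−e_prev≈-0.750254; u=1/4·(-0.354941)+3/2·2.415371+3/2·(-0.750254)≈2.408940; next y=4/5·2.354941+1/4·2.408940≈2.486188
n=4: y≈2.486188, sp=2, e=sp−y≈-0.486188; I≈1.929183, D=e−e_prev≈-0.131247; u=1/4·(-0.486188)+3/2·1.929183+3/2·(-0.131247)≈2.575357; next y=4/5·2.486188+1/4·2.575357≈2.632790
n=5: y≈2.632790, sp=2, e=sp−y≈-0.632790; I≈1.296393, D=e−e_prev≈-0.146602; u=1/4·(-0.632790)+3/2·1.296393+3/2·(-0.146602)≈1.566490; next y=4/5·2.632790+1/4·1.566490≈2.497854
n=6: y≈2.497854, sp=2, e=sp−y≈-0.497854; I≈0.798539, D=e−e_prev≈0.134936; u=1/4·(-0.497854)+3/2·0.798539+3/2·0.134936≈1.275748; next y=4/5·2.497854+1/4·1.275748≈2.317220
n=7: y≈2.317220, sp=2, e=sp−y≈-0.317220; I≈0.481318, D=e−e_prev≈0.180634; u=1/4·(-0.317220)+3/2·0.481318+3/2·0.180634≈0.913623; next y=4/5·2.317220+1/4·0.913623≈2.082182
n=8: y≈2.082182, sp=2, e=sp−y≈-0.082182; I≈0.399136, D=e−e_prev≈0.235038; u=1/4·(-0.082182)+3/2·0.399136+3/2·0.235038≈0.930716; next y=4/5·2.082182+1/4·0.930716≈1.898425
n=9: y≈1.898425, sp=2, e=sp−y≈0.101575; I≈0.500711, D=e−e_prev≈0.183757; u=1/4·0.101575+3/2·0.500711+3/2·0.183757≈1.052097; next y=4/5·1.898425+1/4·1.052097≈1.781764
n=10: y≈1.781764, sp=2, e=sp−y≈0.218236; I≈0.718947, D=e−e_prev≈0.116661; u=1/4·0.218236+3/2·0.718947+3/2·0.116661≈1.307971; next y=4/5·1.781764+1/4·1.307971≈1.752404
n=11: y≈1.752404, sp=2, e=sp−y≈0.247596; I≈0.966543, D=e−e_prev≈0.029360; u=1/4·0.247596+3/2·0.966543+3/2·0.029360≈1.555754; next y=4/5·1.752404+1/4·1.555754≈1.790862
n=12: y≈1.790862, sp=2, e=sp−y≈0.209138; I≈1.175682, D=e−e_prev≈-0.038458; u=1/4·0.209138+3/2·1.175682+3/2·(-0.038458)≈1.758120; next y=4/5·1.790862+1/4·1.758120≈1.872220
n=13: y≈1.872220, sp=2, e=sp−y≈0.127780; I≈1.303462, D=e−e_prev≈-0.081358; u=1/4·0.127780+3/2·1.303462+3/2·(-0.081358)≈1.865102; next y=4/5·1.872220+1/4·1.865102≈1.964051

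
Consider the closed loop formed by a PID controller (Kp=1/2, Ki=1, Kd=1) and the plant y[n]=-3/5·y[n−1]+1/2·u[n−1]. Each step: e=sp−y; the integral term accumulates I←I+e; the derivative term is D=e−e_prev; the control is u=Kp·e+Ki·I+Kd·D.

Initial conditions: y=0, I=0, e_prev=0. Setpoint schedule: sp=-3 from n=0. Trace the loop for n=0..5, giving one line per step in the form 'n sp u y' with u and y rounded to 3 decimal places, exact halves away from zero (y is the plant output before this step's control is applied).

(exact arithmetic carried between steps; '≈' marks a value shown rounded to 6 d.p. or computed from one; I and e_prev carry over from the previous line; the table rounds u and y to 3 d.p., halves away from zero)
n=0: y=0, sp=-3, e=sp−y=-3; I=-3, D=e−e_prev=-3; u=1/2·(-3)+1·(-3)+1·(-3)=-7.5; next y=-3/5·0+1/2·(-7.5)=-3.75
n=1: y=-3.75, sp=-3, e=sp−y=0.75; I=-2.25, D=e−e_prev=3.75; u=1/2·0.75+1·(-2.25)+1·3.75=1.875; next y=-3/5·(-3.75)+1/2·1.875=3.1875
n=2: y=3.1875, sp=-3, e=sp−y=-6.1875; I=-8.4375, D=e−e_prev=-6.9375; u=1/2·(-6.1875)+1·(-8.4375)+1·(-6.9375)=-18.46875; next y=-3/5·3.1875+1/2·(-18.46875)=-11.146875
n=3: y=-11.146875, sp=-3, e=sp−y=8.146875; I=-0.290625, D=e−e_prev=14.334375; u=1/2·8.146875+1·(-0.290625)+1·14.334375≈18.117188; next y=-3/5·(-11.146875)+1/2·18.117188≈15.746719
n=4: y≈15.746719, sp=-3, e=sp−y≈-18.746719; I≈-19.037344, D=e−e_prev≈-26.893594; u=1/2·(-18.746719)+1·(-19.037344)+1·(-26.893594)≈-55.304297; next y=-3/5·15.746719+1/2·(-55.304297)≈-37.100180
n=5: y≈-37.100180, sp=-3, e=sp−y≈34.100180; I≈15.062836, D=e−e_prev≈52.846898; u=1/2·34.100180+1·15.062836+1·52.846898≈84.959824; next y=-3/5·(-37.100180)+1/2·84.959824≈64.740020

0 -3 -7.500 0.000
1 -3 1.875 -3.750
2 -3 -18.469 3.188
3 -3 18.117 -11.147
4 -3 -55.304 15.747
5 -3 84.960 -37.100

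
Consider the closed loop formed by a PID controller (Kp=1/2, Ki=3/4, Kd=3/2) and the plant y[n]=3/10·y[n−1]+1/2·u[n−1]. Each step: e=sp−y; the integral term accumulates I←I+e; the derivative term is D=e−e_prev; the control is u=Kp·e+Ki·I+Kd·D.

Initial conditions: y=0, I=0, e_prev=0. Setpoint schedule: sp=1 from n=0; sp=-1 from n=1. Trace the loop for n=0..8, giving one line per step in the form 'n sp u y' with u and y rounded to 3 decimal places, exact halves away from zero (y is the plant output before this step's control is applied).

0 1 2.750 0.000
1 -1 -7.281 1.375
2 -1 8.659 -3.228
3 -1 -14.695 3.361
4 -1 18.593 -6.339
5 -1 -29.721 7.395
6 -1 39.685 -12.642
7 -1 -60.541 16.050
8 -1 83.849 -25.456

(exact arithmetic carried between steps; '≈' marks a value shown rounded to 6 d.p. or computed from one; I and e_prev carry over from the previous line; the table rounds u and y to 3 d.p., halves away from zero)
n=0: y=0, sp=1, e=sp−y=1; I=1, D=e−e_prev=1; u=1/2·1+3/4·1+3/2·1=2.75; next y=3/10·0+1/2·2.75=1.375
n=1: y=1.375, sp=-1, e=sp−y=-2.375; I=-1.375, D=e−e_prev=-3.375; u=1/2·(-2.375)+3/4·(-1.375)+3/2·(-3.375)=-7.28125; next y=3/10·1.375+1/2·(-7.28125)=-3.228125
n=2: y=-3.228125, sp=-1, e=sp−y=2.228125; I=0.853125, D=e−e_prev=4.603125; u=1/2·2.228125+3/4·0.853125+3/2·4.603125≈8.658594; next y=3/10·(-3.228125)+1/2·8.658594≈3.360859
n=3: y≈3.360859, sp=-1, e=sp−y≈-4.360859; I≈-3.507734, D=e−e_prev≈-6.588984; u=1/2·(-4.360859)+3/4·(-3.507734)+3/2·(-6.588984)≈-14.694707; next y=3/10·3.360859+1/2·(-14.694707)≈-6.339096
n=4: y≈-6.339096, sp=-1, e=sp−y≈5.339096; I≈1.831361, D=e−e_prev≈9.699955; u=1/2·5.339096+3/4·1.831361+3/2·9.699955≈18.593001; next y=3/10·(-6.339096)+1/2·18.593001≈7.394772
n=5: y≈7.394772, sp=-1, e=sp−y≈-8.394772; I≈-6.563411, D=e−e_prev≈-13.733868; u=1/2·(-8.394772)+3/4·(-6.563411)+3/2·(-13.733868)≈-29.720746; next y=3/10·7.394772+1/2·(-29.720746)≈-12.641941
n=6: y≈-12.641941, sp=-1, e=sp−y≈11.641941; I≈5.078531, D=e−e_prev≈20.036713; u=1/2·11.641941+3/4·5.078531+3/2·20.036713≈39.684938; next y=3/10·(-12.641941)+1/2·39.684938≈16.049887
n=7: y≈16.049887, sp=-1, e=sp−y≈-17.049887; I≈-11.971356, D=e−e_prev≈-28.691828; u=1/2·(-17.049887)+3/4·(-11.971356)+3/2·(-28.691828)≈-60.541203; next y=3/10·16.049887+1/2·(-60.541203)≈-25.455635
n=8: y≈-25.455635, sp=-1, e=sp−y≈24.455635; I≈12.484279, D=e−e_prev≈41.505522; u=1/2·24.455635+3/4·12.484279+3/2·41.505522≈83.849310; next y=3/10·(-25.455635)+1/2·83.849310≈34.287964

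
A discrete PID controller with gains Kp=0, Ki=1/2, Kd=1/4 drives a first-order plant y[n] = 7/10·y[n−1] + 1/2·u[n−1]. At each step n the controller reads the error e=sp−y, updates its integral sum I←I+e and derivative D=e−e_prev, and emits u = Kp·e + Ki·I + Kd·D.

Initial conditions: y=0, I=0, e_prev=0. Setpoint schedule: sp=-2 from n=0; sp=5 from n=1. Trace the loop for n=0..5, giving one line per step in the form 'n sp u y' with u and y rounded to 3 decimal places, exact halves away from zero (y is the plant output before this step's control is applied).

0 -2 -1.500 0.000
1 5 3.813 -0.750
2 5 3.152 1.381
3 5 4.623 2.543
4 5 4.980 4.091
5 5 4.875 5.354

(exact arithmetic carried between steps; '≈' marks a value shown rounded to 6 d.p. or computed from one; I and e_prev carry over from the previous line; the table rounds u and y to 3 d.p., halves away from zero)
n=0: y=0, sp=-2, e=sp−y=-2; I=-2, D=e−e_prev=-2; u=0·(-2)+1/2·(-2)+1/4·(-2)=-1.5; next y=7/10·0+1/2·(-1.5)=-0.75
n=1: y=-0.75, sp=5, e=sp−y=5.75; I=3.75, D=e−e_prev=7.75; u=0·5.75+1/2·3.75+1/4·7.75=3.8125; next y=7/10·(-0.75)+1/2·3.8125=1.38125
n=2: y=1.38125, sp=5, e=sp−y=3.61875; I=7.36875, D=e−e_prev=-2.13125; u=0·3.61875+1/2·7.36875+1/4·(-2.13125)≈3.151563; next y=7/10·1.38125+1/2·3.151563≈2.542656
n=3: y≈2.542656, sp=5, e=sp−y≈2.457344; I≈9.826094, D=e−e_prev≈-1.161406; u=0·2.457344+1/2·9.826094+1/4·(-1.161406)≈4.622695; next y=7/10·2.542656+1/2·4.622695≈4.091207
n=4: y≈4.091207, sp=5, e=sp−y≈0.908793; I≈10.734887, D=e−e_prev≈-1.548551; u=0·0.908793+1/2·10.734887+1/4·(-1.548551)≈4.980306; next y=7/10·4.091207+1/2·4.980306≈5.353998
n=5: y≈5.353998, sp=5, e=sp−y≈-0.353998; I≈10.380889, D=e−e_prev≈-1.262791; u=0·(-0.353998)+1/2·10.380889+1/4·(-1.262791)≈4.874747; next y=7/10·5.353998+1/2·4.874747≈6.185172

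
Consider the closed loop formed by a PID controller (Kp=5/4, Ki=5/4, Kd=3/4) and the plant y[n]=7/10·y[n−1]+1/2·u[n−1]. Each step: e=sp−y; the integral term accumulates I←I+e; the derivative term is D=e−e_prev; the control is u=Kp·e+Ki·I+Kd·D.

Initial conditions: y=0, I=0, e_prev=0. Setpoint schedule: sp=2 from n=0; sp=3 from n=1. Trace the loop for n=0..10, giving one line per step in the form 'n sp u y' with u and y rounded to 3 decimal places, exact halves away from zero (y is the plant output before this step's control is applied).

(exact arithmetic carried between steps; '≈' marks a value shown rounded to 6 d.p. or computed from one; I and e_prev carry over from the previous line; the table rounds u and y to 3 d.p., halves away from zero)
n=0: y=0, sp=2, e=sp−y=2; I=2, D=e−e_prev=2; u=5/4·2+5/4·2+3/4·2=6.5; next y=7/10·0+1/2·6.5=3.25
n=1: y=3.25, sp=3, e=sp−y=-0.25; I=1.75, D=e−e_prev=-2.25; u=5/4·(-0.25)+5/4·1.75+3/4·(-2.25)=0.1875; next y=7/10·3.25+1/2·0.1875=2.36875
n=2: y=2.36875, sp=3, e=sp−y=0.63125; I=2.38125, D=e−e_prev=0.88125; u=5/4·0.63125+5/4·2.38125+3/4·0.88125≈4.426563; next y=7/10·2.36875+1/2·4.426563≈3.871406
n=3: y≈3.871406, sp=3, e=sp−y≈-0.871406; I≈1.509844, D=e−e_prev≈-1.502656; u=5/4·(-0.871406)+5/4·1.509844+3/4·(-1.502656)≈-0.328945; next y=7/10·3.871406+1/2·(-0.328945)≈2.545512
n=4: y≈2.545512, sp=3, e=sp−y≈0.454488; I≈1.964332, D=e−e_prev≈1.325895; u=5/4·0.454488+5/4·1.964332+3/4·1.325895≈4.017946; next y=7/10·2.545512+1/2·4.017946≈3.790831
n=5: y≈3.790831, sp=3, e=sp−y≈-0.790831; I≈1.173501, D=e−e_prev≈-1.245320; u=5/4·(-0.790831)+5/4·1.173501+3/4·(-1.245320)≈-0.455653; next y=7/10·3.790831+1/2·(-0.455653)≈2.425755
n=6: y≈2.425755, sp=3, e=sp−y≈0.574245; I≈1.747745, D=e−e_prev≈1.365076; u=5/4·0.574245+5/4·1.747745+3/4·1.365076≈3.926294; next y=7/10·2.425755+1/2·3.926294≈3.661176
n=7: y≈3.661176, sp=3, e=sp−y≈-0.661176; I≈1.086569, D=e−e_prev≈-1.235421; u=5/4·(-0.661176)+5/4·1.086569+3/4·(-1.235421)≈-0.394824; next y=7/10·3.661176+1/2·(-0.394824)≈2.365411
n=8: y≈2.365411, sp=3, e=sp−y≈0.634589; I≈1.721158, D=e−e_prev≈1.295765; u=5/4·0.634589+5/4·1.721158+3/4·1.295765≈3.916507; next y=7/10·2.365411+1/2·3.916507≈3.614041
n=9: y≈3.614041, sp=3, e=sp−y≈-0.614041; I≈1.107117, D=e−e_prev≈-1.248630; u=5/4·(-0.614041)+5/4·1.107117+3/4·(-1.248630)≈-0.320128; next y=7/10·3.614041+1/2·(-0.320128)≈2.369765
n=10: y≈2.369765, sp=3, e=sp−y≈0.630235; I≈1.737352, D=e−e_prev≈1.244277; u=5/4·0.630235+5/4·1.737352+3/4·1.244277≈3.892691; next y=7/10·2.369765+1/2·3.892691≈3.605181

0 2 6.500 0.000
1 3 0.188 3.250
2 3 4.427 2.369
3 3 -0.329 3.871
4 3 4.018 2.546
5 3 -0.456 3.791
6 3 3.926 2.426
7 3 -0.395 3.661
8 3 3.917 2.365
9 3 -0.320 3.614
10 3 3.893 2.370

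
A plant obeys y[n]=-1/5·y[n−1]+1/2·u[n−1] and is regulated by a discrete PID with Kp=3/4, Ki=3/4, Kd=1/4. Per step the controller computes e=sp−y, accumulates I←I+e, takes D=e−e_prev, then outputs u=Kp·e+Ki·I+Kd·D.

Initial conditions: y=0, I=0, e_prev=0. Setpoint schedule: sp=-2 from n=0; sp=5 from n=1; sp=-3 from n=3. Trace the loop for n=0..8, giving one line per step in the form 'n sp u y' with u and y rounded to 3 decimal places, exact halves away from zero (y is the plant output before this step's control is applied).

(exact arithmetic carried between steps; '≈' marks a value shown rounded to 6 d.p. or computed from one; I and e_prev carry over from the previous line; the table rounds u and y to 3 d.p., halves away from zero)
n=0: y=0, sp=-2, e=sp−y=-2; I=-2, D=e−e_prev=-2; u=3/4·(-2)+3/4·(-2)+1/4·(-2)=-3.5; next y=-1/5·0+1/2·(-3.5)=-1.75
n=1: y=-1.75, sp=5, e=sp−y=6.75; I=4.75, D=e−e_prev=8.75; u=3/4·6.75+3/4·4.75+1/4·8.75=10.8125; next y=-1/5·(-1.75)+1/2·10.8125=5.75625
n=2: y=5.75625, sp=5, e=sp−y=-0.75625; I=3.99375, D=e−e_prev=-7.50625; u=3/4·(-0.75625)+3/4·3.99375+1/4·(-7.50625)≈0.551563; next y=-1/5·5.75625+1/2·0.551563≈-0.875469
n=3: y≈-0.875469, sp=-3, e=sp−y≈-2.124531; I≈1.869219, D=e−e_prev≈-1.368281; u=3/4·(-2.124531)+3/4·1.869219+1/4·(-1.368281)≈-0.533555; next y=-1/5·(-0.875469)+1/2·(-0.533555)≈-0.091684
n=4: y≈-0.091684, sp=-3, e=sp−y≈-2.908316; I≈-1.039098, D=e−e_prev≈-0.783785; u=3/4·(-2.908316)+3/4·(-1.039098)+1/4·(-0.783785)≈-3.156507; next y=-1/5·(-0.091684)+1/2·(-3.156507)≈-1.559917
n=5: y≈-1.559917, sp=-3, e=sp−y≈-1.440083; I≈-2.479181, D=e−e_prev≈1.468233; u=3/4·(-1.440083)+3/4·(-2.479181)+1/4·1.468233≈-2.572390; next y=-1/5·(-1.559917)+1/2·(-2.572390)≈-0.974212
n=6: y≈-0.974212, sp=-3, e=sp−y≈-2.025788; I≈-4.504969, D=e−e_prev≈-0.585705; u=3/4·(-2.025788)+3/4·(-4.504969)+1/4·(-0.585705)≈-5.044495; next y=-1/5·(-0.974212)+1/2·(-5.044495)≈-2.327405
n=7: y≈-2.327405, sp=-3, e=sp−y≈-0.672595; I≈-5.177564, D=e−e_prev≈1.353193; u=3/4·(-0.672595)+3/4·(-5.177564)+1/4·1.353193≈-4.049321; next y=-1/5·(-2.327405)+1/2·(-4.049321)≈-1.559180
n=8: y≈-1.559180, sp=-3, e=sp−y≈-1.440820; I≈-6.618385, D=e−e_prev≈-0.768225; u=3/4·(-1.440820)+3/4·(-6.618385)+1/4·(-0.768225)≈-6.236460; next y=-1/5·(-1.559180)+1/2·(-6.236460)≈-2.806394

0 -2 -3.500 0.000
1 5 10.813 -1.750
2 5 0.552 5.756
3 -3 -0.534 -0.875
4 -3 -3.157 -0.092
5 -3 -2.572 -1.560
6 -3 -5.044 -0.974
7 -3 -4.049 -2.327
8 -3 -6.236 -1.559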